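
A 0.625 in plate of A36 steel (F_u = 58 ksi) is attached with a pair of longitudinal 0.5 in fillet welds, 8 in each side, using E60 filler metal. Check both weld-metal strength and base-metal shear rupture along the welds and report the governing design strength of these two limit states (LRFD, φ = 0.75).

φR_n ≈ 153 kips (weld metal governs)

E60XX → F_EXX = 60 ksi.
t_e = 0.707 × 0.5 = 0.3535 in; L = 16 in.
Weld metal: φR_n = 0.75 × 0.6 × 60 × 0.3535 × 16 = 152.7 kips.
Base metal (shear rupture): φR_n = 0.75 × 0.6 × 58 × 0.625 × 16 = 261 kips.
Governing: weld metal.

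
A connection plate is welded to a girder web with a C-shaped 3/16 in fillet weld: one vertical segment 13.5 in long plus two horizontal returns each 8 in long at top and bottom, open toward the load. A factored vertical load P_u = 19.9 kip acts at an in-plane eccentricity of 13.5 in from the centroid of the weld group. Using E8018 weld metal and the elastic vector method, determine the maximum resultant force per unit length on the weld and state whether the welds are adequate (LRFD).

E80XX → F_EXX = 80 ksi.
Total weld length L_w = 29.5 in. Treat welds as unit-width lines.
Centroid: x̄ = 2×8×4 / 29.5 = 2.169 in from the vertical weld.
Polar moment about centroid: J = I_x + I_y = [13.5³/12 + 2×8×6.75²] + [13.5×2.169² + 2(8³/12 + 8×1.831²)] = 1137 in³.
Direct shear f_v = P/L_w = 19.9 / 29.5 = 0.6746 kip/in (vertical).
Torsion M = P·e = 19.9 × 13.5 = 268.65 kip·in.
Critical point at (x, y) = (5.831, 6.75) from centroid. f_tx = M·y/J = 1.596 kip/in; f_ty = M·x/J = 1.378 kip/in.
Resultant f_max = √[f_tx² + (f_v + f_ty)²] = √[1.596² + (0.6746 + 1.378)²] = 2.6 kip/in.
Capacity per unit length: φr_n = 0.75 × 0.6 × 80 × (0.707 × 0.1875) = 4.772 kip/in.
2.6 ≤ 4.772 → adequate.

f_max ≈ 2.6 kip/in; adequate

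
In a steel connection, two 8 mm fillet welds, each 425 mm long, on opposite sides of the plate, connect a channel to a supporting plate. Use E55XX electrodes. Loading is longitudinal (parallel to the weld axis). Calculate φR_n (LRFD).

φR_n ≈ 1190 kN

E55XX → F_EXX = 550 MPa.
Effective throat t_e = 0.707 × 8 = 5.656 mm.
Total length L = 850 mm; A_we = 5.656 × 850 = 4808 mm².
F_nw = 0.6 F_EXX = 0.6 × 550 = 330 MPa.
φR_n = 0.75 × 330 × 4808 × 10⁻³ = 1190 kN.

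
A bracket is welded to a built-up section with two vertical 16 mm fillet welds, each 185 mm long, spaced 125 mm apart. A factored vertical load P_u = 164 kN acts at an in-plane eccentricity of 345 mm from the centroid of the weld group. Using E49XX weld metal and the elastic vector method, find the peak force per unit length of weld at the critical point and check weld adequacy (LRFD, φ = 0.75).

E49XX → F_EXX = 490 MPa.
Total weld length L_w = 370 mm. Treat welds as unit-width lines.
Polar moment about centroid: J = 2[d³/12 + d(b/2)²] = 2[185³/12 + 185×62.5²] = 2501000 mm³.
Direct shear f_v = P/L_w = 164×10³ / 370 = 443.2 N/mm (vertical).
Torsion M = P·e = 164×10³ × 345 = 56580000 N·mm.
Critical point at (x, y) = (62.5, 92.5) from centroid. f_tx = M·y/J = 2093 N/mm; f_ty = M·x/J = 1414 N/mm.
Resultant f_max = √[f_tx² + (f_v + f_ty)²] = √[2093² + (443.2 + 1414)²] = 2798 N/mm.
Capacity per unit length: φr_n = 0.75 × 0.6 × 490 × (0.707 × 16) = 2494 N/mm.
2798 > 2494 → NOT adequate.

f_max ≈ 2800 N/mm; NOT adequate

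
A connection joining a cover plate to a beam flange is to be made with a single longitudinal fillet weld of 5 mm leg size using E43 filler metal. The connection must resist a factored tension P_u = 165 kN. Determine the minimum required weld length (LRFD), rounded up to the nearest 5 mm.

E43XX → F_EXX = 430 MPa.
Throat t_e = 0.707 × 5 = 3.535 mm.
φr_n = 0.75 × 0.6 × 430 × 3.535 × 10⁻³ = 0.684 kN/mm.
L_req = P_u / φr_n = 165 / 0.684 = 241.2 mm total.
Round up → use L = 245 mm.

L = 245 mm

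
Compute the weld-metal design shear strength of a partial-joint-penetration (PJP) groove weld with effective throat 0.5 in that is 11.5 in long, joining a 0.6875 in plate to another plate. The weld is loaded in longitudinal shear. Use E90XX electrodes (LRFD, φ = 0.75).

E90XX → F_EXX = 90 ksi.
Effective throat (given) t_e = 0.5 in.
A_we = 0.5 × 11.5 = 5.75 in².
F_nw = 0.6 F_EXX = 54 ksi.
φR_n = 0.75 × 54 × 5.75 = 232.9 kip.

φR_n ≈ 233 kip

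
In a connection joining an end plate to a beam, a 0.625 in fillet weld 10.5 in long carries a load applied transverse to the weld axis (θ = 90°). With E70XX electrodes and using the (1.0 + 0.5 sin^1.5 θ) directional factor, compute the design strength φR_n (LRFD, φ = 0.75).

E70XX → F_EXX = 70 ksi.
t_e = 0.707 × 0.625 = 0.4419 in; A_we = 0.4419 × 10.5 = 4.64 in².
Directional factor: 1.0 + 0.5 sin^1.5(90°) = 1.5.
F_nw = 0.6 × 70 × 1.5 = 63 ksi.
φR_n = 0.75 × 63 × 4.64 = 219.2 kip.

φR_n ≈ 219 kip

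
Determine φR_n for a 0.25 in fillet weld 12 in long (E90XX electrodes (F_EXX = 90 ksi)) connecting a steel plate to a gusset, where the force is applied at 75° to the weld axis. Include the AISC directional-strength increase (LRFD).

φR_n ≈ 127 kips

t_e = 0.707 × 0.25 = 0.1767 in; A_we = 0.1767 × 12 = 2.121 in².
Directional factor: 1.0 + 0.5 sin^1.5(75°) = 1.475.
F_nw = 0.6 × 90 × 1.475 = 79.63 ksi.
φR_n = 0.75 × 79.63 × 2.121 = 126.7 kips.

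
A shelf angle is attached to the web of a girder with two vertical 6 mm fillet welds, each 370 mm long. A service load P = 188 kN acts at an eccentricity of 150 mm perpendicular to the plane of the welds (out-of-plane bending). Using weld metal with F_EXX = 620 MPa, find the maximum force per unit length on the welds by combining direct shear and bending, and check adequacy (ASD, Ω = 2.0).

L_w = 2 × 370 = 740 mm; section modulus (unit throat) S = 2 × L²/6 = 45630 mm².
Direct shear f_v = P/L_w = 188×10³/740 = 254.1 N/mm.
Moment M = P × e = 188×10³ × 150 = 28200000 N·mm; bending f_b = M/S = 618 N/mm.
f_max = √(f_v² + f_b²) = √(254.1² + 618²) = 668.2 N/mm.
r_n/Ω = (1/2.0) × 0.6 × 620 × (0.707 × 6) = 789 N/mm → adequate.

f_max ≈ 668 N/mm; adequate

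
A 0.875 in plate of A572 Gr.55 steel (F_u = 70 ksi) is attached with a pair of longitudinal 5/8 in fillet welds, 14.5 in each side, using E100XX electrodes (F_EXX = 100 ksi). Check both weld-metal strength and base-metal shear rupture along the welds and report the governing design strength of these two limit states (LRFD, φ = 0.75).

φR_n ≈ 577 kips (weld metal governs)

t_e = 0.707 × 0.625 = 0.4419 in; L = 29 in.
Weld metal: φR_n = 0.75 × 0.6 × 100 × 0.4419 × 29 = 576.6 kips.
Base metal (shear rupture): φR_n = 0.75 × 0.6 × 70 × 0.875 × 29 = 799.3 kips.
Governing: weld metal.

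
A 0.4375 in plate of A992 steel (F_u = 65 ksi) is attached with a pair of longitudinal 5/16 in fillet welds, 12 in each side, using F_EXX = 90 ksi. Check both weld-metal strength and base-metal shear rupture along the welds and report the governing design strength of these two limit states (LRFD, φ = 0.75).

φR_n ≈ 215 kip (weld metal governs)

t_e = 0.707 × 0.3125 = 0.2209 in; L = 24 in.
Weld metal: φR_n = 0.75 × 0.6 × 90 × 0.2209 × 24 = 214.8 kip.
Base metal (shear rupture): φR_n = 0.75 × 0.6 × 65 × 0.4375 × 24 = 307.1 kip.
Governing: weld metal.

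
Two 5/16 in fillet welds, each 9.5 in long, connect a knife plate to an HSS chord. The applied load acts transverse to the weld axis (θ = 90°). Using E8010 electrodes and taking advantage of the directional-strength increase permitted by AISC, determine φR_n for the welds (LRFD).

φR_n ≈ 227 kips

E80XX → F_EXX = 80 ksi.
t_e = 0.707 × 0.3125 = 0.2209 in; A_we = 0.2209 × 19 = 4.198 in².
Directional factor: 1.0 + 0.5 sin^1.5(90°) = 1.5.
F_nw = 0.6 × 80 × 1.5 = 72 ksi.
φR_n = 0.75 × 72 × 4.198 = 226.7 kips.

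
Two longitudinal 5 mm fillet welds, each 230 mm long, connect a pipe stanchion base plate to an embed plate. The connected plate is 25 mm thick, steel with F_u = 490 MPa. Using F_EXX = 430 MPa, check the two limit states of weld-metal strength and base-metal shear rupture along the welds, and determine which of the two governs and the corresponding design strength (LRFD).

φR_n ≈ 315 kN (weld metal governs)

t_e = 0.707 × 5 = 3.535 mm; L = 460 mm.
Weld metal: φR_n = 0.75 × 0.6 × 430 × 3.535 × 460 × 10⁻³ = 314.7 kN.
Base metal (shear rupture): φR_n = 0.75 × 0.6 × 490 × 25 × 460 × 10⁻³ = 2536 kN.
Governing: weld metal.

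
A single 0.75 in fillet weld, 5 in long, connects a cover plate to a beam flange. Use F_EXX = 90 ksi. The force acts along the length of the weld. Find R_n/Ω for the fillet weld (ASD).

R_n/Ω ≈ 71.6 kip

Effective throat t_e = 0.707 × 0.75 = 0.5302 in.
Total length L = 5 in; A_we = 0.5302 × 5 = 2.651 in².
F_nw = 0.6 F_EXX = 0.6 × 90 = 54 ksi.
R_n = 54 × 2.651 = 143.2 kip; R_n/Ω = 143.2/2.0 = 71.58 kip.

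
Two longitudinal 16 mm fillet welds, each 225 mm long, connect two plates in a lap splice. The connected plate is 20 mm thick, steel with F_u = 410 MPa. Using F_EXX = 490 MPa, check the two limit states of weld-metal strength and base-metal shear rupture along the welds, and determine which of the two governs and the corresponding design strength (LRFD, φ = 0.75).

t_e = 0.707 × 16 = 11.31 mm; L = 450 mm.
Weld metal: φR_n = 0.75 × 0.6 × 490 × 11.31 × 450 × 10⁻³ = 1122 kN.
Base metal (shear rupture): φR_n = 0.75 × 0.6 × 410 × 20 × 450 × 10⁻³ = 1660 kN.
Governing: weld metal.

φR_n ≈ 1120 kN (weld metal governs)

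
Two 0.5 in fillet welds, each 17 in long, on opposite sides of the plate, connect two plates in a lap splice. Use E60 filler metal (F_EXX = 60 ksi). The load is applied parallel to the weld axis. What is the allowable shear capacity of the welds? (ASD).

Effective throat t_e = 0.707 × 0.5 = 0.3535 in.
Total length L = 34 in; A_we = 0.3535 × 34 = 12.02 in².
F_nw = 0.6 F_EXX = 0.6 × 60 = 36 ksi.
R_n = 36 × 12.02 = 432.7 kips; R_n/Ω = 432.7/2.0 = 216.3 kips.

R_n/Ω ≈ 216 kips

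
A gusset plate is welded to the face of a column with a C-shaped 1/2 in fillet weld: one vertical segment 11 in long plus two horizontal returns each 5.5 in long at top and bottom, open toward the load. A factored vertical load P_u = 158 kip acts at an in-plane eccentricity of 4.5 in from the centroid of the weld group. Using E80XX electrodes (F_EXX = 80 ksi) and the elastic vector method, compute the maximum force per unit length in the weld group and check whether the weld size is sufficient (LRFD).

f_max ≈ 15 kip/in; NOT adequate

Total weld length L_w = 22 in. Treat welds as unit-width lines.
Centroid: x̄ = 2×5.5×2.75 / 22 = 1.375 in from the vertical weld.
Polar moment about centroid: J = I_x + I_y = [11³/12 + 2×5.5×5.5²] + [11×1.375² + 2(5.5³/12 + 5.5×1.375²)] = 513 in³.
Direct shear f_v = P/L_w = 158 / 22 = 7.182 kip/in (vertical).
Torsion M = P·e = 158 × 4.5 = 711 kip·in.
Critical point at (x, y) = (4.125, 5.5) from centroid. f_tx = M·y/J = 7.623 kip/in; f_ty = M·x/J = 5.717 kip/in.
Resultant f_max = √[f_tx² + (f_v + f_ty)²] = √[7.623² + (7.182 + 5.717)²] = 14.98 kip/in.
Capacity per unit length: φr_n = 0.75 × 0.6 × 80 × (0.707 × 0.5) = 12.73 kip/in.
14.98 > 12.73 → NOT adequate.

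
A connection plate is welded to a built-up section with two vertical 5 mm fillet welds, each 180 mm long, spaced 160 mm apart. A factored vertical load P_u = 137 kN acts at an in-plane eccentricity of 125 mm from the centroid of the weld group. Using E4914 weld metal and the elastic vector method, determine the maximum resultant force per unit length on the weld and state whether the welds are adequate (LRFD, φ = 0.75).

E49XX → F_EXX = 490 MPa.
Total weld length L_w = 360 mm. Treat welds as unit-width lines.
Polar moment about centroid: J = 2[d³/12 + d(b/2)²] = 2[180³/12 + 180×80²] = 3276000 mm³.
Direct shear f_v = P/L_w = 137×10³ / 360 = 380.6 N/mm (vertical).
Torsion M = P·e = 137×10³ × 125 = 17125000 N·mm.
Critical point at (x, y) = (80, 90) from centroid. f_tx = M·y/J = 470.5 N/mm; f_ty = M·x/J = 418.2 N/mm.
Resultant f_max = √[f_tx² + (f_v + f_ty)²] = √[470.5² + (380.6 + 418.2)²] = 927 N/mm.
Capacity per unit length: φr_n = 0.75 × 0.6 × 490 × (0.707 × 5) = 779.5 N/mm.
927 > 779.5 → NOT adequate.

f_max ≈ 927 N/mm; NOT adequate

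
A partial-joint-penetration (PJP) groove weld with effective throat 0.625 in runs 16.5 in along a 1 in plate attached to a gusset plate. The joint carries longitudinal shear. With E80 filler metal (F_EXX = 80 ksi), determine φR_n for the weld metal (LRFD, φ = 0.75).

φR_n ≈ 371 kip

Effective throat (given) t_e = 0.625 in.
A_we = 0.625 × 16.5 = 10.31 in².
F_nw = 0.6 F_EXX = 48 ksi.
φR_n = 0.75 × 48 × 10.31 = 371.2 kip.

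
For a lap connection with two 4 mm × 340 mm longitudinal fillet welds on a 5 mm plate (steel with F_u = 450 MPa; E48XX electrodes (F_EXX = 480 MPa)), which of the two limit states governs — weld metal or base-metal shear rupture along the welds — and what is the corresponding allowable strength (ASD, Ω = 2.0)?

t_e = 0.707 × 4 = 2.828 mm; L = 680 mm.
Weld metal: R_n/Ω = (1/2.0) × 0.6 × 480 × 2.828 × 680 × 10⁻³ = 276.9 kN.
Base metal (shear rupture): R_n/Ω = (1/2.0) × 0.6 × 450 × 5 × 680 × 10⁻³ = 459 kN.
Governing: weld metal.

R_n/Ω ≈ 277 kN (weld metal governs)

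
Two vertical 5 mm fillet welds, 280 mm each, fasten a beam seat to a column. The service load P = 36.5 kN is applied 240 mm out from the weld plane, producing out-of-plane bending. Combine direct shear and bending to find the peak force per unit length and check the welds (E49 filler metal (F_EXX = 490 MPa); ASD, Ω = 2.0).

L_w = 2 × 280 = 560 mm; section modulus (unit throat) S = 2 × L²/6 = 26130 mm².
Direct shear f_v = P/L_w = 36.5×10³/560 = 65.18 N/mm.
Moment M = P × e = 36.5×10³ × 240 = 8760000 N·mm; bending f_b = M/S = 335.2 N/mm.
f_max = √(f_v² + f_b²) = √(65.18² + 335.2²) = 341.5 N/mm.
r_n/Ω = (1/2.0) × 0.6 × 490 × (0.707 × 5) = 519.6 N/mm → adequate.

f_max ≈ 341 N/mm; adequate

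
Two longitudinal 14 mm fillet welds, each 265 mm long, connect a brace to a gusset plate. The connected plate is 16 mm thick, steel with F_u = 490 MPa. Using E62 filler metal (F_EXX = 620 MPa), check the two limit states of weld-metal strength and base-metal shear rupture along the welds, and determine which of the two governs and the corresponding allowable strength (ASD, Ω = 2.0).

t_e = 0.707 × 14 = 9.898 mm; L = 530 mm.
Weld metal: R_n/Ω = (1/2.0) × 0.6 × 620 × 9.898 × 530 × 10⁻³ = 975.7 kN.
Base metal (shear rupture): R_n/Ω = (1/2.0) × 0.6 × 490 × 16 × 530 × 10⁻³ = 1247 kN.
Governing: weld metal.

R_n/Ω ≈ 976 kN (weld metal governs)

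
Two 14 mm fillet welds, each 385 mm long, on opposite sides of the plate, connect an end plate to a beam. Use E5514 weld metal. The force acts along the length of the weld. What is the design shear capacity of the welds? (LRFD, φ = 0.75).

φR_n ≈ 1890 kN

E55XX → F_EXX = 550 MPa.
Effective throat t_e = 0.707 × 14 = 9.898 mm.
Total length L = 770 mm; A_we = 9.898 × 770 = 7621 mm².
F_nw = 0.6 F_EXX = 0.6 × 550 = 330 MPa.
φR_n = 0.75 × 330 × 7621 × 10⁻³ = 1886 kN.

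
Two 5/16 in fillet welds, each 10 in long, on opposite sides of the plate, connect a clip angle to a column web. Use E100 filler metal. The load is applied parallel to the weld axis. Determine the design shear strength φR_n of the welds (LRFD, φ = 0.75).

φR_n ≈ 199 kip

E100XX → F_EXX = 100 ksi.
Effective throat t_e = 0.707 × 0.3125 = 0.2209 in.
Total length L = 20 in; A_we = 0.2209 × 20 = 4.419 in².
F_nw = 0.6 F_EXX = 0.6 × 100 = 60 ksi.
φR_n = 0.75 × 60 × 4.419 = 198.8 kip.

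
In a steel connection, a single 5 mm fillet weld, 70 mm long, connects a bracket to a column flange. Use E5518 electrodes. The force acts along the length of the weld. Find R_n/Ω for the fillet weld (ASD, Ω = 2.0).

R_n/Ω ≈ 40.8 kN

E55XX → F_EXX = 550 MPa.
Effective throat t_e = 0.707 × 5 = 3.535 mm.
Total length L = 70 mm; A_we = 3.535 × 70 = 247.4 mm².
F_nw = 0.6 F_EXX = 0.6 × 550 = 330 MPa.
R_n = 330 × 247.4 × 10⁻³ = 81.66 kN; R_n/Ω = 81.66/2.0 = 40.83 kN.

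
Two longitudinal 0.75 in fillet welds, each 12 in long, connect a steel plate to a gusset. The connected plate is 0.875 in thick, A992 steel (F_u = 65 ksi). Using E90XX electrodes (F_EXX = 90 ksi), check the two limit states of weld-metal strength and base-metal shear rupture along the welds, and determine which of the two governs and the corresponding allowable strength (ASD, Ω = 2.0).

R_n/Ω ≈ 344 kips (weld metal governs)

t_e = 0.707 × 0.75 = 0.5302 in; L = 24 in.
Weld metal: R_n/Ω = (1/2.0) × 0.6 × 90 × 0.5302 × 24 = 343.6 kips.
Base metal (shear rupture): R_n/Ω = (1/2.0) × 0.6 × 65 × 0.875 × 24 = 409.5 kips.
Governing: weld metal.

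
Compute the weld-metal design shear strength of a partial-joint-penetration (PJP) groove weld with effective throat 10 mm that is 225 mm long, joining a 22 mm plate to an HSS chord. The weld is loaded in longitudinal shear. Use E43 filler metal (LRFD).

φR_n ≈ 435 kN

E43XX → F_EXX = 430 MPa.
Effective throat (given) t_e = 10 mm.
A_we = 10 × 225 = 2250 mm².
F_nw = 0.6 F_EXX = 258 MPa.
φR_n = 0.75 × 258 × 2250 × 10⁻³ = 435.4 kN.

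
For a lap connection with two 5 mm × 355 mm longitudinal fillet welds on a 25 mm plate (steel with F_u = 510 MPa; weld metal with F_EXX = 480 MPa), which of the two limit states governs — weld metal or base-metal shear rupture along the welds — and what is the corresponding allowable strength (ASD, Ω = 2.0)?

R_n/Ω ≈ 361 kN (weld metal governs)

t_e = 0.707 × 5 = 3.535 mm; L = 710 mm.
Weld metal: R_n/Ω = (1/2.0) × 0.6 × 480 × 3.535 × 710 × 10⁻³ = 361.4 kN.
Base metal (shear rupture): R_n/Ω = (1/2.0) × 0.6 × 510 × 25 × 710 × 10⁻³ = 2716 kN.
Governing: weld metal.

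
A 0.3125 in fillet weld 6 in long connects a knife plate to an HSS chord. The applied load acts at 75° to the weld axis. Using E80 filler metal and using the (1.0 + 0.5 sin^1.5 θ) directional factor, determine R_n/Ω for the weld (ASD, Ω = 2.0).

E80XX → F_EXX = 80 ksi.
t_e = 0.707 × 0.3125 = 0.2209 in; A_we = 0.2209 × 6 = 1.326 in².
Directional factor: 1.0 + 0.5 sin^1.5(75°) = 1.475.
F_nw = 0.6 × 80 × 1.475 = 70.78 ksi.
R_n/Ω = (70.78 × 1.326) / 2.0 = 46.92 kip.

R_n/Ω ≈ 46.9 kip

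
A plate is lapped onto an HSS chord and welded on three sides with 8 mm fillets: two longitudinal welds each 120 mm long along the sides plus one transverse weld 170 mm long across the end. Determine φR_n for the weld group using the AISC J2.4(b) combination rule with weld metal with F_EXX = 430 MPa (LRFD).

t_e = 0.707 × 8 = 5.656 mm.
R_nwl = 0.6 × 430 × 5.656 × 240 × 10⁻³ = 350.2 kN (longitudinal, 2 welds).
R_nwt = 0.6 × 430 × 5.656 × 170 × 10⁻³ = 248.1 kN (transverse, base value).
(i) R_nwl + R_nwt = 598.3 kN; (ii) 0.85 R_nwl + 1.5 R_nwt = 669.8 kN.
R_n = max = 669.8 kN [governs: (ii)]; φR_n = 502.3 kN.

φR_n ≈ 502 kN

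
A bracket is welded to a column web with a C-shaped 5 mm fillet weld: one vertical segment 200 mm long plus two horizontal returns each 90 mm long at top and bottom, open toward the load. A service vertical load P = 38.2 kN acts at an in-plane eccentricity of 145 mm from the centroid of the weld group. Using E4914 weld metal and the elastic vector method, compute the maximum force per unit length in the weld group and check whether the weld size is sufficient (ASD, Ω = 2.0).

E49XX → F_EXX = 490 MPa.
Total weld length L_w = 380 mm. Treat welds as unit-width lines.
Centroid: x̄ = 2×90×45 / 380 = 21.32 mm from the vertical weld.
Polar moment about centroid: J = I_x + I_y = [200³/12 + 2×90×100²] + [200×21.32² + 2(90³/12 + 90×23.68²)] = 2780000 mm³.
Direct shear f_v = P/L_w = 38.2×10³ / 380 = 100.5 N/mm (vertical).
Torsion M = P·e = 38.2×10³ × 145 = 5539000 N·mm.
Critical point at (x, y) = (68.68, 100) from centroid. f_tx = M·y/J = 199.2 N/mm; f_ty = M·x/J = 136.8 N/mm.
Resultant f_max = √[f_tx² + (f_v + f_ty)²] = √[199.2² + (100.5 + 136.8)²] = 309.9 N/mm.
Capacity per unit length: r_n/Ω = (1/2.0) × 0.6 × 490 × (0.707 × 5) = 519.6 N/mm.
309.9 ≤ 519.6 → adequate.

f_max ≈ 310 N/mm; adequate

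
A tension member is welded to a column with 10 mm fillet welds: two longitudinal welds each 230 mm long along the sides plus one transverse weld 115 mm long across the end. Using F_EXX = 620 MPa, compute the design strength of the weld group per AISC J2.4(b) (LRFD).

t_e = 0.707 × 10 = 7.07 mm.
R_nwl = 0.6 × 620 × 7.07 × 460 × 10⁻³ = 1210 kN (longitudinal, 2 welds).
R_nwt = 0.6 × 620 × 7.07 × 115 × 10⁻³ = 302.5 kN (transverse, base value).
(i) R_nwl + R_nwt = 1512 kN; (ii) 0.85 R_nwl + 1.5 R_nwt = 1482 kN.
R_n = max = 1512 kN [governs: (i)]; φR_n = 1134 kN.

φR_n ≈ 1130 kN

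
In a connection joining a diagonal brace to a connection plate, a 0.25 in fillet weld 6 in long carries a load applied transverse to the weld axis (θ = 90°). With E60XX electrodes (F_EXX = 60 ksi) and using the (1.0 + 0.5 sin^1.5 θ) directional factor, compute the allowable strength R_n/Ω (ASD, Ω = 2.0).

t_e = 0.707 × 0.25 = 0.1767 in; A_we = 0.1767 × 6 = 1.06 in².
Directional factor: 1.0 + 0.5 sin^1.5(90°) = 1.5.
F_nw = 0.6 × 60 × 1.5 = 54 ksi.
R_n/Ω = (54 × 1.06) / 2.0 = 28.63 kips.

R_n/Ω ≈ 28.6 kips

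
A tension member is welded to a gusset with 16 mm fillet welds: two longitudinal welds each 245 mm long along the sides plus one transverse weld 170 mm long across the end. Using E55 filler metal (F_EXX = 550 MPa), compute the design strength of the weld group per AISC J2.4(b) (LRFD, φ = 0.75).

φR_n ≈ 1880 kN

t_e = 0.707 × 16 = 11.31 mm.
R_nwl = 0.6 × 550 × 11.31 × 490 × 10⁻³ = 1829 kN (longitudinal, 2 welds).
R_nwt = 0.6 × 550 × 11.31 × 170 × 10⁻³ = 634.6 kN (transverse, base value).
(i) R_nwl + R_nwt = 2464 kN; (ii) 0.85 R_nwl + 1.5 R_nwt = 2507 kN.
R_n = max = 2507 kN [governs: (ii)]; φR_n = 1880 kN.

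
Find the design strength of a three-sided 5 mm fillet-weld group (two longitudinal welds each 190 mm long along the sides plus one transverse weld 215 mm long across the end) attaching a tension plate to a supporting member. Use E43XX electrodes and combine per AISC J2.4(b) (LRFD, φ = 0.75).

φR_n ≈ 442 kN

E43XX → F_EXX = 430 MPa.
t_e = 0.707 × 5 = 3.535 mm.
R_nwl = 0.6 × 430 × 3.535 × 380 × 10⁻³ = 346.6 kN (longitudinal, 2 welds).
R_nwt = 0.6 × 430 × 3.535 × 215 × 10⁻³ = 196.1 kN (transverse, base value).
(i) R_nwl + R_nwt = 542.7 kN; (ii) 0.85 R_nwl + 1.5 R_nwt = 588.7 kN.
R_n = max = 588.7 kN [governs: (ii)]; φR_n = 441.5 kN.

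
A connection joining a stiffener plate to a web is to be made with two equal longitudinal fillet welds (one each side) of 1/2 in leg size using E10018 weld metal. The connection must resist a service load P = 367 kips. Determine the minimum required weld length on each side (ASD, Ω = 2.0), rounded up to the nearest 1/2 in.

L = 17.5 in on each side

E100XX → F_EXX = 100 ksi.
Throat t_e = 0.707 × 0.5 = 0.3535 in.
r_n/Ω = (0.6 × 100 × 0.3535) / 2.0 = 10.6 kip/in.
L_req = P / (r_n/Ω) = 367 / 10.6 = 34.61 in total.
Per side: 34.61 / 2 = 17.3 in.
Round up → use L = 17.5 in on each side.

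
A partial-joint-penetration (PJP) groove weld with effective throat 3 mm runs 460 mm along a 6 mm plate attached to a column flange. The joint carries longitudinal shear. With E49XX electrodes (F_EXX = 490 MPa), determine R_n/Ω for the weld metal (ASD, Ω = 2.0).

R_n/Ω ≈ 203 kN

Effective throat (given) t_e = 3 mm.
A_we = 3 × 460 = 1380 mm².
F_nw = 0.6 F_EXX = 294 MPa.
R_n/Ω = (294 × 1380) / 2.0 × 10⁻³ = 202.9 kN.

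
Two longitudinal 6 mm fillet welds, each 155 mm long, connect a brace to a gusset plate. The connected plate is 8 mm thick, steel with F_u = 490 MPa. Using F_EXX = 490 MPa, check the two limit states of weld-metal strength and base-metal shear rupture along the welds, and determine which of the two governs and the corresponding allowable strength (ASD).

t_e = 0.707 × 6 = 4.242 mm; L = 310 mm.
Weld metal: R_n/Ω = (1/2.0) × 0.6 × 490 × 4.242 × 310 × 10⁻³ = 193.3 kN.
Base metal (shear rupture): R_n/Ω = (1/2.0) × 0.6 × 490 × 8 × 310 × 10⁻³ = 364.6 kN.
Governing: weld metal.

R_n/Ω ≈ 193 kN (weld metal governs)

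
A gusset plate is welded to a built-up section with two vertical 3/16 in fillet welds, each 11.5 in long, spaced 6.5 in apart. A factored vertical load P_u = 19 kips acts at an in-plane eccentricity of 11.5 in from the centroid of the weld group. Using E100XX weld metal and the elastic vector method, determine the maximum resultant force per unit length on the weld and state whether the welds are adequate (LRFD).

E100XX → F_EXX = 100 ksi.
Total weld length L_w = 23 in. Treat welds as unit-width lines.
Polar moment about centroid: J = 2[d³/12 + d(b/2)²] = 2[11.5³/12 + 11.5×3.25²] = 496.4 in³.
Direct shear f_v = P/L_w = 19 / 23 = 0.8261 kip/in (vertical).
Torsion M = P·e = 19 × 11.5 = 218.5 kip·in.
Critical point at (x, y) = (3.25, 5.75) from centroid. f_tx = M·y/J = 2.531 kip/in; f_ty = M·x/J = 1.431 kip/in.
Resultant f_max = √[f_tx² + (f_v + f_ty)²] = √[2.531² + (0.8261 + 1.431)²] = 3.391 kip/in.
Capacity per unit length: φr_n = 0.75 × 0.6 × 100 × (0.707 × 0.1875) = 5.965 kip/in.
3.391 ≤ 5.965 → adequate.

f_max ≈ 3.39 kip/in; adequate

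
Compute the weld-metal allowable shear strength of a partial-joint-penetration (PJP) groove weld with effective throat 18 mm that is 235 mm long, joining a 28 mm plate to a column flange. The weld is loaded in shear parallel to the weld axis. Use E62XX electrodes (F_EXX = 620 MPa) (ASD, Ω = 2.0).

Effective throat (given) t_e = 18 mm.
A_we = 18 × 235 = 4230 mm².
F_nw = 0.6 F_EXX = 372 MPa.
R_n/Ω = (372 × 4230) / 2.0 × 10⁻³ = 786.8 kN.

R_n/Ω ≈ 787 kN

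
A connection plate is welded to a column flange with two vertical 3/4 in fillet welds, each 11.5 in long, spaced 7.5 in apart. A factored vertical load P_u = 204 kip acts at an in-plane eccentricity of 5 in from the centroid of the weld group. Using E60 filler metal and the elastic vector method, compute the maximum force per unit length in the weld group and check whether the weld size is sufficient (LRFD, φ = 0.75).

f_max ≈ 18.5 kip/in; NOT adequate

E60XX → F_EXX = 60 ksi.
Total weld length L_w = 23 in. Treat welds as unit-width lines.
Polar moment about centroid: J = 2[d³/12 + d(b/2)²] = 2[11.5³/12 + 11.5×3.75²] = 576.9 in³.
Direct shear f_v = P/L_w = 204 / 23 = 8.87 kip/in (vertical).
Torsion M = P·e = 204 × 5 = 1020 kip·in.
Critical point at (x, y) = (3.75, 5.75) from centroid. f_tx = M·y/J = 10.17 kip/in; f_ty = M·x/J = 6.63 kip/in.
Resultant f_max = √[f_tx² + (f_v + f_ty)²] = √[10.17² + (8.87 + 6.63)²] = 18.54 kip/in.
Capacity per unit length: φr_n = 0.75 × 0.6 × 60 × (0.707 × 0.75) = 14.32 kip/in.
18.54 > 14.32 → NOT adequate.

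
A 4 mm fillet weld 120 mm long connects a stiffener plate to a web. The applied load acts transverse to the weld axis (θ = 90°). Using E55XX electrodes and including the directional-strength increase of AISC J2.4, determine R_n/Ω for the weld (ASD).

E55XX → F_EXX = 550 MPa.
t_e = 0.707 × 4 = 2.828 mm; A_we = 2.828 × 120 = 339.4 mm².
Directional factor: 1.0 + 0.5 sin^1.5(90°) = 1.5.
F_nw = 0.6 × 550 × 1.5 = 495 MPa.
R_n/Ω = (495 × 339.4) / 2.0 × 10⁻³ = 83.99 kN.

R_n/Ω ≈ 84 kN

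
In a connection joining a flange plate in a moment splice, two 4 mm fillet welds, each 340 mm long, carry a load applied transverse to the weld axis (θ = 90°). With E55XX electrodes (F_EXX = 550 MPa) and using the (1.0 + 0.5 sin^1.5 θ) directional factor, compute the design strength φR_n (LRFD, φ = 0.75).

φR_n ≈ 714 kN

t_e = 0.707 × 4 = 2.828 mm; A_we = 2.828 × 680 = 1923 mm².
Directional factor: 1.0 + 0.5 sin^1.5(90°) = 1.5.
F_nw = 0.6 × 550 × 1.5 = 495 MPa.
φR_n = 0.75 × 495 × 1923 × 10⁻³ = 713.9 kN.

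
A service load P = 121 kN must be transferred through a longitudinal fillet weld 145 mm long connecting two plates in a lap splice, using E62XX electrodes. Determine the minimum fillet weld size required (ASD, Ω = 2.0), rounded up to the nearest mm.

E62XX → F_EXX = 620 MPa.
Total weld length L = 145 mm.
Required throat t_e = P × Ω / (0.6 F_EXX × L) = 121 × 2.0 / (0.6 × 620 × 145 × 10⁻³) = 4.486 mm.
Required leg w = t_e / 0.707 = 6.346 mm → use 7 mm.

w = 7 mm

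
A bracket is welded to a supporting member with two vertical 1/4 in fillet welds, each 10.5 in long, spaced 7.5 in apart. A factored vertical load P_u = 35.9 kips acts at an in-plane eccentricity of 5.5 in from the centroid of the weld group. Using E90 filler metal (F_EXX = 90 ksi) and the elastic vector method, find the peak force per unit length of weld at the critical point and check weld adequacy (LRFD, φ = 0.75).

f_max ≈ 3.86 kip/in; adequate

Total weld length L_w = 21 in. Treat welds as unit-width lines.
Polar moment about centroid: J = 2[d³/12 + d(b/2)²] = 2[10.5³/12 + 10.5×3.75²] = 488.2 in³.
Direct shear f_v = P/L_w = 35.9 / 21 = 1.71 kip/in (vertical).
Torsion M = P·e = 35.9 × 5.5 = 197.45 kip·in.
Critical point at (x, y) = (3.75, 5.25) from centroid. f_tx = M·y/J = 2.123 kip/in; f_ty = M·x/J = 1.517 kip/in.
Resultant f_max = √[f_tx² + (f_v + f_ty)²] = √[2.123² + (1.71 + 1.517)²] = 3.862 kip/in.
Capacity per unit length: φr_n = 0.75 × 0.6 × 90 × (0.707 × 0.25) = 7.158 kip/in.
3.862 ≤ 7.158 → adequate.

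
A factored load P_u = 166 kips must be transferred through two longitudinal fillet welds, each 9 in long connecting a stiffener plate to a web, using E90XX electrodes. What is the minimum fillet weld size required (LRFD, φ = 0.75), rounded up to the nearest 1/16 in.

E90XX → F_EXX = 90 ksi.
Total weld length L = 18 in.
Required throat t_e = P_u / (φ × 0.6 F_EXX × L) = 166 / (0.75 × 0.6 × 90 × 18) = 0.2277 in.
Required leg w = t_e / 0.707 = 0.3221 in → use 3/8 in.

w = 3/8 in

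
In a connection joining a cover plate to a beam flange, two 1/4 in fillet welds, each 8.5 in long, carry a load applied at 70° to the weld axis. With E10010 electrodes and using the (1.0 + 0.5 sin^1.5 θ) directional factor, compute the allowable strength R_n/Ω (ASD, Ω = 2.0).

R_n/Ω ≈ 131 kip

E100XX → F_EXX = 100 ksi.
t_e = 0.707 × 0.25 = 0.1767 in; A_we = 0.1767 × 17 = 3.005 in².
Directional factor: 1.0 + 0.5 sin^1.5(70°) = 1.455.
F_nw = 0.6 × 100 × 1.455 = 87.33 ksi.
R_n/Ω = (87.33 × 3.005) / 2.0 = 131.2 kip.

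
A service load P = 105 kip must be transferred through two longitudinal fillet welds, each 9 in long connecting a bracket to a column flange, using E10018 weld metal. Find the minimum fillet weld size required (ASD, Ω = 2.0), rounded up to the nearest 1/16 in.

E100XX → F_EXX = 100 ksi.
Total weld length L = 18 in.
Required throat t_e = P × Ω / (0.6 F_EXX × L) = 105 × 2.0 / (0.6 × 100 × 18) = 0.1944 in.
Required leg w = t_e / 0.707 = 0.275 in → use 5/16 in.

w = 5/16 in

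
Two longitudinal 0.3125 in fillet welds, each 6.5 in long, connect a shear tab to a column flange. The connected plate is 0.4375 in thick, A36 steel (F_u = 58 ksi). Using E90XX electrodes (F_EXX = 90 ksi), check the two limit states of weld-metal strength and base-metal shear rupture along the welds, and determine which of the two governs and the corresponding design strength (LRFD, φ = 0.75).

t_e = 0.707 × 0.3125 = 0.2209 in; L = 13 in.
Weld metal: φR_n = 0.75 × 0.6 × 90 × 0.2209 × 13 = 116.3 kips.
Base metal (shear rupture): φR_n = 0.75 × 0.6 × 58 × 0.4375 × 13 = 148.4 kips.
Governing: weld metal.

φR_n ≈ 116 kips (weld metal governs)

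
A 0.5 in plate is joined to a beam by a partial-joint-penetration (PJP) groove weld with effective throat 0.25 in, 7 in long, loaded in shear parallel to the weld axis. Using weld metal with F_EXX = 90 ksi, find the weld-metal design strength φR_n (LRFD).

Effective throat (given) t_e = 0.25 in.
A_we = 0.25 × 7 = 1.75 in².
F_nw = 0.6 F_EXX = 54 ksi.
φR_n = 0.75 × 54 × 1.75 = 70.88 kips.

φR_n ≈ 70.9 kips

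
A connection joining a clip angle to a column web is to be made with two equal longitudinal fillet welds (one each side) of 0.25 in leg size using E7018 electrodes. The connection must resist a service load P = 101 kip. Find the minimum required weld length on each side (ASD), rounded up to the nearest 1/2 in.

E70XX → F_EXX = 70 ksi.
Throat t_e = 0.707 × 0.25 = 0.1767 in.
r_n/Ω = (0.6 × 70 × 0.1767) / 2.0 = 3.712 kip/in.
L_req = P / (r_n/Ω) = 101 / 3.712 = 27.21 in total.
Per side: 27.21 / 2 = 13.61 in.
Round up → use L = 14 in on each side.

L = 14 in on each side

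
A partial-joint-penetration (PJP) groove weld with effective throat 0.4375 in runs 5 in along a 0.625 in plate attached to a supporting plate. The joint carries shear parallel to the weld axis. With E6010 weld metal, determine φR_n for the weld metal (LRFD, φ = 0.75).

E60XX → F_EXX = 60 ksi.
Effective throat (given) t_e = 0.4375 in.
A_we = 0.4375 × 5 = 2.188 in².
F_nw = 0.6 F_EXX = 36 ksi.
φR_n = 0.75 × 36 × 2.188 = 59.06 kips.

φR_n ≈ 59.1 kips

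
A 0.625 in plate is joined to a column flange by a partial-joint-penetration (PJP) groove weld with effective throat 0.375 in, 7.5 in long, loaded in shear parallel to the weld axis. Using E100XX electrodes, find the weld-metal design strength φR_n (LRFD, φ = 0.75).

φR_n ≈ 127 kip

E100XX → F_EXX = 100 ksi.
Effective throat (given) t_e = 0.375 in.
A_we = 0.375 × 7.5 = 2.812 in².
F_nw = 0.6 F_EXX = 60 ksi.
φR_n = 0.75 × 60 × 2.812 = 126.6 kip.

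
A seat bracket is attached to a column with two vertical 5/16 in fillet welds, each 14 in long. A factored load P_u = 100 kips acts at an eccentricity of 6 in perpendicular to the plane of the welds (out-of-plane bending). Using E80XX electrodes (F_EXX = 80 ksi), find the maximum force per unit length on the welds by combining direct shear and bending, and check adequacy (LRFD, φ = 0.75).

L_w = 2 × 14 = 28 in; section modulus (unit throat) S = 2 × L²/6 = 65.33 in².
Direct shear f_v = P/L_w = 100/28 = 3.571 kip/in.
Moment M = P × e = 100 × 6 = 600 kip·in; bending f_b = M/S = 9.184 kip/in.
f_max = √(f_v² + f_b²) = √(3.571² + 9.184²) = 9.854 kip/in.
φr_n = 0.75 × 0.6 × 80 × (0.707 × 0.3125) = 7.954 kip/in → NOT adequate.

f_max ≈ 9.85 kip/in; NOT adequate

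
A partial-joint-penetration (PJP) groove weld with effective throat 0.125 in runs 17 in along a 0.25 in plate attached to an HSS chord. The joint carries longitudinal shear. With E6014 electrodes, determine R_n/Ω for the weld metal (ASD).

E60XX → F_EXX = 60 ksi.
Effective throat (given) t_e = 0.125 in.
A_we = 0.125 × 17 = 2.125 in².
F_nw = 0.6 F_EXX = 36 ksi.
R_n/Ω = (36 × 2.125) / 2.0 = 38.25 kip.

R_n/Ω ≈ 38.2 kip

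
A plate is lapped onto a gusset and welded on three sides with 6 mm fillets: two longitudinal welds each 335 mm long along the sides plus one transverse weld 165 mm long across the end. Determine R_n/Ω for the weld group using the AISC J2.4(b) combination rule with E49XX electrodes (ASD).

R_n/Ω ≈ 521 kN

E49XX → F_EXX = 490 MPa.
t_e = 0.707 × 6 = 4.242 mm.
R_nwl = 0.6 × 490 × 4.242 × 670 × 10⁻³ = 835.6 kN (longitudinal, 2 welds).
R_nwt = 0.6 × 490 × 4.242 × 165 × 10⁻³ = 205.8 kN (transverse, base value).
(i) R_nwl + R_nwt = 1041 kN; (ii) 0.85 R_nwl + 1.5 R_nwt = 1019 kN.
R_n = max = 1041 kN [governs: (i)]; R_n/Ω = 520.7 kN.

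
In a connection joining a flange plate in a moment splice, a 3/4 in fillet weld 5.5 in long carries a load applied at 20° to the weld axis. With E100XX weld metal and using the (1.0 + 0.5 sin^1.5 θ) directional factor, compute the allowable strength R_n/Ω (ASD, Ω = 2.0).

E100XX → F_EXX = 100 ksi.
t_e = 0.707 × 0.75 = 0.5302 in; A_we = 0.5302 × 5.5 = 2.916 in².
Directional factor: 1.0 + 0.5 sin^1.5(20°) = 1.1.
F_nw = 0.6 × 100 × 1.1 = 66 ksi.
R_n/Ω = (66 × 2.916) / 2.0 = 96.24 kips.

R_n/Ω ≈ 96.2 kips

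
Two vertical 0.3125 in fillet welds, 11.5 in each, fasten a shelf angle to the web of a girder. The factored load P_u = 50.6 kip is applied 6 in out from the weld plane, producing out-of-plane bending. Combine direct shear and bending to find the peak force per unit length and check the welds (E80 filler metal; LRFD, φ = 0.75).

E80XX → F_EXX = 80 ksi.
L_w = 2 × 11.5 = 23 in; section modulus (unit throat) S = 2 × L²/6 = 44.08 in².
Direct shear f_v = P/L_w = 50.6/23 = 2.2 kip/in.
Moment M = P × e = 50.6 × 6 = 303.6 kip·in; bending f_b = M/S = 6.887 kip/in.
f_max = √(f_v² + f_b²) = √(2.2² + 6.887²) = 7.23 kip/in.
φr_n = 0.75 × 0.6 × 80 × (0.707 × 0.3125) = 7.954 kip/in → adequate.

f_max ≈ 7.23 kip/in; adequate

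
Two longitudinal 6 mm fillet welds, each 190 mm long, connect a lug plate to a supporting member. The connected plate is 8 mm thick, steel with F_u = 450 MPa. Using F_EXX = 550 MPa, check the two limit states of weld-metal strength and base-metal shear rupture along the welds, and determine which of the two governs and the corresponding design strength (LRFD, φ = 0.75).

t_e = 0.707 × 6 = 4.242 mm; L = 380 mm.
Weld metal: φR_n = 0.75 × 0.6 × 550 × 4.242 × 380 × 10⁻³ = 399 kN.
Base metal (shear rupture): φR_n = 0.75 × 0.6 × 450 × 8 × 380 × 10⁻³ = 615.6 kN.
Governing: weld metal.

φR_n ≈ 399 kN (weld metal governs)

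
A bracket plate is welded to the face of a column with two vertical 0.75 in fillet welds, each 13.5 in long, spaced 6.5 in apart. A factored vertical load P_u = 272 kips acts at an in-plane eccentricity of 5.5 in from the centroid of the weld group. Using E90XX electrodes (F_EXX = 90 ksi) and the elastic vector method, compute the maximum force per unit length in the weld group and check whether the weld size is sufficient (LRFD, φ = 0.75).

Total weld length L_w = 27 in. Treat welds as unit-width lines.
Polar moment about centroid: J = 2[d³/12 + d(b/2)²] = 2[13.5³/12 + 13.5×3.25²] = 695.2 in³.
Direct shear f_v = P/L_w = 272 / 27 = 10.07 kip/in (vertical).
Torsion M = P·e = 272 × 5.5 = 1496 kip·in.
Critical point at (x, y) = (3.25, 6.75) from centroid. f_tx = M·y/J = 14.52 kip/in; f_ty = M·x/J = 6.993 kip/in.
Resultant f_max = √[f_tx² + (f_v + f_ty)²] = √[14.52² + (10.07 + 6.993)²] = 22.41 kip/in.
Capacity per unit length: φr_n = 0.75 × 0.6 × 90 × (0.707 × 0.75) = 21.48 kip/in.
22.41 > 21.48 → NOT adequate.

f_max ≈ 22.4 kip/in; NOT adequate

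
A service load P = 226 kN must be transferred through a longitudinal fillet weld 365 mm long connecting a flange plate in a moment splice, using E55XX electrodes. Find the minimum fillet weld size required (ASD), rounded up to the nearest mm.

w = 6 mm

E55XX → F_EXX = 550 MPa.
Total weld length L = 365 mm.
Required throat t_e = P × Ω / (0.6 F_EXX × L) = 226 × 2.0 / (0.6 × 550 × 365 × 10⁻³) = 3.753 mm.
Required leg w = t_e / 0.707 = 5.308 mm → use 6 mm.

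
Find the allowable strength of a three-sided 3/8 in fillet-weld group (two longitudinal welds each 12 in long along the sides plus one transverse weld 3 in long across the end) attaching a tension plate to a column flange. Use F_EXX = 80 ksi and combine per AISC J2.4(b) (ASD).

R_n/Ω ≈ 172 kips

t_e = 0.707 × 0.375 = 0.2651 in.
R_nwl = 0.6 × 80 × 0.2651 × 24 = 305.4 kips (longitudinal, 2 welds).
R_nwt = 0.6 × 80 × 0.2651 × 3 = 38.18 kips (transverse, base value).
(i) R_nwl + R_nwt = 343.6 kips; (ii) 0.85 R_nwl + 1.5 R_nwt = 316.9 kips.
R_n = max = 343.6 kips [governs: (i)]; R_n/Ω = 171.8 kips.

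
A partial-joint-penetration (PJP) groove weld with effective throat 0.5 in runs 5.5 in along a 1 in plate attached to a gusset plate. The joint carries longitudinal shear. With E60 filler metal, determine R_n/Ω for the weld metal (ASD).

E60XX → F_EXX = 60 ksi.
Effective throat (given) t_e = 0.5 in.
A_we = 0.5 × 5.5 = 2.75 in².
F_nw = 0.6 F_EXX = 36 ksi.
R_n/Ω = (36 × 2.75) / 2.0 = 49.5 kip.

R_n/Ω ≈ 49.5 kip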